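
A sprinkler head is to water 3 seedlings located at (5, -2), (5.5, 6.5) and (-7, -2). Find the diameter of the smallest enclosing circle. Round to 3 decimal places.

Call the three points A, B, C in the order given.
Side lengths²: AB² = 72.5, AC² = 144, BC² = 228.5.
Since BC² = 228.5 ≥ 144 + 72.5 = 216.5, the angle opposite BC is not acute, so the smallest enclosing circle has BC as diameter.
Centre = midpoint of BC = (-0.75, 2.25), r² = 228.5/4 = 57.125.
Diameter = 2r = 2√(57.125) ≈ 15.116.

15.116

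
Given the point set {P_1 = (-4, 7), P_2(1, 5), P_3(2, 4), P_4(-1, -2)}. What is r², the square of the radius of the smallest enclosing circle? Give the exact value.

22.5

The farthest pair is P_1–P_4 with squared distance 90. The circle on this segment as diameter has centre (-2.5, 2.5) and r² = 90/4 = 22.5.
Check P_2: distance² to centre = 18.5 ≤ 22.5, so it lies inside.
All remaining points lie in this disk, and no smaller disk contains both endpoints, so this is the minimum enclosing circle.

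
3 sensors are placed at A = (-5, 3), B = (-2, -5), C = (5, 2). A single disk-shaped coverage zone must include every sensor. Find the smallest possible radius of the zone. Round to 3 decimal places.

5.520

Side lengths²: AB² = 73, AC² = 101, BC² = 98.
Since AC² = 101 < 98 + 73 = 171, the triangle is acute, so the smallest enclosing circle is the circumcircle.
Circumcentre = (-5/22, 5/22), r² = 7373/242.
r = √(7373/242) ≈ 5.520.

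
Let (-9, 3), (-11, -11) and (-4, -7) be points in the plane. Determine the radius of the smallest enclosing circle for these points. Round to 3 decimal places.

Call the three points A, B, C in the order given.
Side lengths²: AB² = 200, AC² = 125, BC² = 65.
Since AB² = 200 ≥ 125 + 65 = 190, the angle opposite AB is not acute, so the smallest enclosing circle has AB as diameter.
Centre = midpoint of AB = (-10, -4), r² = 200/4 = 50.
r = √50 ≈ 7.071.

7.071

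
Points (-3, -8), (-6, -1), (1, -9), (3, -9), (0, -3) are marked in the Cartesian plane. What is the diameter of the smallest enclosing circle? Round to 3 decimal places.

12.042

The minimum enclosing circle of a finite set is fixed by two of the points (as a diameter) or three (as a circumcircle).
The farthest pair is (-6, -1)–(3, -9) with squared distance 145. The circle on this segment as diameter has centre (-1.5, -5) and r² = 145/4 = 36.25.
Check (-3, -8): distance² to centre = 11.25 ≤ 36.25, so it lies inside.
All remaining points lie in this disk, and no smaller disk contains both endpoints, so this is the minimum enclosing circle.
Diameter = 2r = 2√(36.25) ≈ 12.042.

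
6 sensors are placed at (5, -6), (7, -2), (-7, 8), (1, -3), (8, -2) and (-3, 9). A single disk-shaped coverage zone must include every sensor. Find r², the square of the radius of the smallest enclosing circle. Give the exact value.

27625/324

By Welzl's lemma the MEC is supported by two points (diametrically opposite) or three points (on a circumcircle).
The minimum enclosing circle is determined by three boundary points: (5, -6), (-7, 8), (8, -2).
Their circumcentre is (-11/18, 4/3) with r² = 27625/324.
The farthest remaining point (7, -2) is at distance² 22369/324 ≤ 27625/324.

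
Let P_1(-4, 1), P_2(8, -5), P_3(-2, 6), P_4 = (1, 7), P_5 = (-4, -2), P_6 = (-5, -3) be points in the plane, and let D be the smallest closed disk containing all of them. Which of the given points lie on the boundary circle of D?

P_2, P_3, P_6

The minimum enclosing circle is determined by three boundary points: P_2, P_3, P_6.
Their circumcentre is (169/82, -29/82) with r² = 191165/3362.
The farthest remaining point P_4 is at distance² 185589/3362 ≤ 191165/3362.
The points at distance exactly r from the centre are P_2, P_3, P_6 — 3 points.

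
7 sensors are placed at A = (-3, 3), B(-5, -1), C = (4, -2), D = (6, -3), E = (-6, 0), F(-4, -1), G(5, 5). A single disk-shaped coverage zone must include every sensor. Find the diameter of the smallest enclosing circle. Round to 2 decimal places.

A smallest enclosing disk is always determined by at most three of the input points on its boundary.
The minimum enclosing circle is determined by three boundary points: D, E, G.
Their circumcentre is (29/62, 23/62) with r² = 80665/1922.
The farthest remaining point B is at distance² 61073/1922 ≤ 80665/1922.
Diameter = 2r = 2√(80665/1922) ≈ 12.96.

12.96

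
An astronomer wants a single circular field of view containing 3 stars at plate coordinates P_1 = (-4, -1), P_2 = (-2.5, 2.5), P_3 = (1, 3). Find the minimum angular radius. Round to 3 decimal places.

Side lengths²: P_1P_2² = 14.5, P_1P_3² = 41, P_2P_3² = 12.5.
Since P_1P_3² = 41 ≥ 14.5 + 12.5 = 27, the angle opposite P_1P_3 is not acute, so the smallest enclosing circle has P_1P_3 as diameter.
Centre = midpoint of P_1P_3 = (-1.5, 1), r² = 41/4 = 10.25.
r = √(10.25) ≈ 3.202.

3.202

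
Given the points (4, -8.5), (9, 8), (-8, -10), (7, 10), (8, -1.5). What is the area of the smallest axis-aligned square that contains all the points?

400

The bounding box has width 17 and height 20.
An axis-aligned square enclosing the set must have side ≥ max(width, height).
So the minimum side is max(17, 20) = 20.
Area = 20² = 400.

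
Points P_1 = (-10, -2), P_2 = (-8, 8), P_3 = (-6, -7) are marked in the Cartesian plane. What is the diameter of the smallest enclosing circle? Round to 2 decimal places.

15.13

Side lengths²: P_1P_2² = 104, P_1P_3² = 41, P_2P_3² = 229.
Since P_2P_3² = 229 ≥ 104 + 41 = 145, the angle opposite P_2P_3 is not acute, so the smallest enclosing circle has P_2P_3 as diameter.
Centre = midpoint of P_2P_3 = (-7, 0.5), r² = 229/4 = 57.25.
Diameter = 2r = 2√(57.25) ≈ 15.13.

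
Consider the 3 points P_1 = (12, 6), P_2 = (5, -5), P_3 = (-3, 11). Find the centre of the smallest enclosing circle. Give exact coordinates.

(3, 4)

Side lengths²: P_1P_2² = 170, P_1P_3² = 250, P_2P_3² = 320.
Since P_2P_3² = 320 < 250 + 170 = 420, the triangle is acute, so the smallest enclosing circle is the circumcircle.
Circumcentre = (3, 4), r² = 85.
Centre = (3, 4).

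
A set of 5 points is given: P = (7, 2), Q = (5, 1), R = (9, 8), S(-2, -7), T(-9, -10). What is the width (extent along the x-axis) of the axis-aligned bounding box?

max x = 9, min x = -9, so width = 18.

18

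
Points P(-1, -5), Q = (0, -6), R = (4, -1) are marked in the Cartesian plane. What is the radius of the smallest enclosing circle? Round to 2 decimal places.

3.22

Side lengths²: PQ² = 2, PR² = 41, QR² = 41.
Since QR² = 41 < 41 + 2 = 43, the triangle is acute, so the smallest enclosing circle is the circumcircle.
Circumcentre = (31/18, -59/18), r² = 1681/162.
r = √(1681/162) ≈ 3.22.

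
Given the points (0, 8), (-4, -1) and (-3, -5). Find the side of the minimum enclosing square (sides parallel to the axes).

13

The bounding box has width 4 and height 13.
An axis-aligned square enclosing the set must have side ≥ max(width, height).
So the minimum side is max(4, 13) = 13.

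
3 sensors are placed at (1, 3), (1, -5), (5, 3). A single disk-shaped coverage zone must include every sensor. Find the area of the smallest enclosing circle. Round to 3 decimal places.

Call the three points A, B, C in the order given.
Side lengths²: AB² = 64, AC² = 16, BC² = 80.
Since BC² = 80 ≥ 64 + 16 = 80, the angle opposite BC is not acute, so the smallest enclosing circle has BC as diameter.
Centre = midpoint of BC = (3, -1), r² = 80/4 = 20.
Area = π·r² = π·20 ≈ 62.832.

62.832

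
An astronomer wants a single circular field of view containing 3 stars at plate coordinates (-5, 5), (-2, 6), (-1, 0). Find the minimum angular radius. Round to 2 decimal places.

Call the three points A, B, C in the order given.
Side lengths²: AB² = 10, AC² = 41, BC² = 37.
Since AC² = 41 < 37 + 10 = 47, the triangle is acute, so the smallest enclosing circle is the circumcircle.
Circumcentre = (-99/38, 107/38), r² = 7585/722.
r = √(7585/722) ≈ 3.24.

3.24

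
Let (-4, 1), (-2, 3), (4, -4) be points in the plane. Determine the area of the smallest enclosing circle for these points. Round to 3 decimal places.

Call the three points A, B, C in the order given.
Side lengths²: AB² = 8, AC² = 89, BC² = 85.
Since AC² = 89 < 85 + 8 = 93, the triangle is acute, so the smallest enclosing circle is the circumcircle.
Circumcentre = (5/26, -31/26), r² = 7565/338.
Area = π·r² = π·7565/338 ≈ 70.314.

70.314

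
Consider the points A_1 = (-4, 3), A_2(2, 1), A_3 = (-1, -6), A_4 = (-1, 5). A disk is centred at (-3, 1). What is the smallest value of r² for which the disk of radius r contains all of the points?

The required radius is the distance from (-3, 1) to the farthest point.
Squared distances: 5, 25, 53, 20.
Maximum is 53, attained at A_3.

53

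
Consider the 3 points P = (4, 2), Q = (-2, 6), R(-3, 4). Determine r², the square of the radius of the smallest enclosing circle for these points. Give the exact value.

Side lengths²: PQ² = 52, PR² = 53, QR² = 5.
Since PR² = 53 < 52 + 5 = 57, the triangle is acute, so the smallest enclosing circle is the circumcircle.
Circumcentre = (0.625, 3.4375), r² = 13.45703125.

13.45703125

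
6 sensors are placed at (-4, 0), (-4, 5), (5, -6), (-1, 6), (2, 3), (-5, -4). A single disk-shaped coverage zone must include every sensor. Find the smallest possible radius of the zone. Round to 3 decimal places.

7.106

By Welzl's lemma the MEC is supported by two points (diametrically opposite) or three points (on a circumcircle).
The farthest pair is (-4, 5)–(5, -6) with squared distance 202. The circle on this segment as diameter has centre (0.5, -0.5) and r² = 202/4 = 50.5.
Check (-4, 0): distance² to centre = 20.5 ≤ 50.5, so it lies inside.
All remaining points lie in this disk, and no smaller disk contains both endpoints, so this is the minimum enclosing circle.
r = √(50.5) ≈ 7.106.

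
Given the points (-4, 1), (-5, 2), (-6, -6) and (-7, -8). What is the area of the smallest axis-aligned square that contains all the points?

The bounding box has width 3 and height 10.
An axis-aligned square enclosing the set must have side ≥ max(width, height).
So the minimum side is max(3, 10) = 10.
Area = 10² = 100.

100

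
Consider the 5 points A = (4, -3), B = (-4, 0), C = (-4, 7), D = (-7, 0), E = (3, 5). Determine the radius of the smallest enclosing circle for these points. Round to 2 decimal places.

A smallest enclosing disk is always determined by at most three of the input points on its boundary.
The minimum enclosing circle is determined by three boundary points: A, C, D.
Their circumcentre is (-30/43, 62/43) with r² = 77285/1849.
The farthest remaining point E is at distance² 48690/1849 ≤ 77285/1849.
r = √(77285/1849) ≈ 6.47.

6.47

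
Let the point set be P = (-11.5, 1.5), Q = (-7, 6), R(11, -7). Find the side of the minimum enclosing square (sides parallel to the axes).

22.5

The bounding box has width 22.5 and height 13.
An axis-aligned square enclosing the set must have side ≥ max(width, height).
So the minimum side is max(22.5, 13) = 22.5.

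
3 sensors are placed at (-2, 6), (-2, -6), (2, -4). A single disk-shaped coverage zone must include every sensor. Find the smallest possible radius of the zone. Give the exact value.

Call the three points A, B, C in the order given.
Side lengths²: AB² = 144, AC² = 116, BC² = 20.
Since AB² = 144 ≥ 116 + 20 = 136, the angle opposite AB is not acute, so the smallest enclosing circle has AB as diameter.
Centre = midpoint of AB = (-2, 0), r² = 144/4 = 36.
r = √36 = 6.

6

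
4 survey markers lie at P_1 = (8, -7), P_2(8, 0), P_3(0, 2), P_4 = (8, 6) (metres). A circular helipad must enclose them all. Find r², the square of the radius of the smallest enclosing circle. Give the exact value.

45.3125

The minimum enclosing circle of a finite set is fixed by two of the points (as a diameter) or three (as a circumcircle).
The minimum enclosing circle is determined by three boundary points: P_1, P_3, P_4.
Their circumcentre is (6.25, -0.5) with r² = 45.3125.
The farthest remaining point P_2 is at distance² 3.3125 ≤ 45.3125.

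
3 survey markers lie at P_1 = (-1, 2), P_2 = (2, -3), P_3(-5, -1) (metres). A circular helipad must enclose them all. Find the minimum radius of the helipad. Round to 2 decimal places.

3.66

Side lengths²: P_1P_2² = 34, P_1P_3² = 25, P_2P_3² = 53.
Since P_2P_3² = 53 < 34 + 25 = 59, the triangle is acute, so the smallest enclosing circle is the circumcircle.
Circumcentre = (-81/58, -95/58), r² = 22525/1682.
r = √(22525/1682) ≈ 3.66.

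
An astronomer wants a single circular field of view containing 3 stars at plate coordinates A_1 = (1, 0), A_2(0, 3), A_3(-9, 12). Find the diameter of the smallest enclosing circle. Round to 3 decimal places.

Side lengths²: A_1A_2² = 10, A_1A_3² = 244, A_2A_3² = 162.
Since A_1A_3² = 244 ≥ 162 + 10 = 172, the angle opposite A_1A_3 is not acute, so the smallest enclosing circle has A_1A_3 as diameter.
Centre = midpoint of A_1A_3 = (-4, 6), r² = 244/4 = 61.
Diameter = 2r = 2√61 ≈ 15.620.

15.620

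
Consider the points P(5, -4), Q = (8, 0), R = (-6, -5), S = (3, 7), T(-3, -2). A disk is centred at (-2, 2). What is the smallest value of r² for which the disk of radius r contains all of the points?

The required radius is the distance from (-2, 2) to the farthest point.
Squared distances: 85, 104, 65, 50, 17.
Maximum is 104, attained at Q.

104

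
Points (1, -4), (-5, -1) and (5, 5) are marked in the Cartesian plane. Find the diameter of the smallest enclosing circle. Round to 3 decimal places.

Call the three points A, B, C in the order given.
Side lengths²: AB² = 45, AC² = 97, BC² = 136.
Since BC² = 136 < 97 + 45 = 142, the triangle is acute, so the smallest enclosing circle is the circumcircle.
Circumcentre = (3/22, 39/22), r² = 8245/242.
Diameter = 2r = 2√(8245/242) ≈ 11.674.

11.674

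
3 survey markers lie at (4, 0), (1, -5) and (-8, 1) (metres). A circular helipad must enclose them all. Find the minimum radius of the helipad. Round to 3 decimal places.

6.028

Call the three points A, B, C in the order given.
Side lengths²: AB² = 34, AC² = 145, BC² = 117.
Since AC² = 145 < 117 + 34 = 151, the triangle is acute, so the smallest enclosing circle is the circumcircle.
Circumcentre = (-85/42, 3/14), r² = 32045/882.
r = √(32045/882) ≈ 6.028.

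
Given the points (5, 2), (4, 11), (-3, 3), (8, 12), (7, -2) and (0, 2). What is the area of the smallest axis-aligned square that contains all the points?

196

The bounding box has width 11 and height 14.
An axis-aligned square enclosing the set must have side ≥ max(width, height).
So the minimum side is max(11, 14) = 14.
Area = 14² = 196.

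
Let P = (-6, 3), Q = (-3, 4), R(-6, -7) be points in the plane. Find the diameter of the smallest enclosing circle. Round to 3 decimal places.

Side lengths²: PQ² = 10, PR² = 100, QR² = 130.
Since QR² = 130 ≥ 100 + 10 = 110, the angle opposite QR is not acute, so the smallest enclosing circle has QR as diameter.
Centre = midpoint of QR = (-4.5, -1.5), r² = 130/4 = 32.5.
Diameter = 2r = 2√(32.5) ≈ 11.402.

11.402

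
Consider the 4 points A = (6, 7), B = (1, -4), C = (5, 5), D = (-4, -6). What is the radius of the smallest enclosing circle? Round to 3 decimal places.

By Welzl's lemma the MEC is supported by two points (diametrically opposite) or three points (on a circumcircle).
The farthest pair is A–D with squared distance 269. The circle on this segment as diameter has centre (1, 0.5) and r² = 269/4 = 67.25.
Check B: distance² to centre = 20.25 ≤ 67.25, so it lies inside.
All remaining points lie in this disk, and no smaller disk contains both endpoints, so this is the minimum enclosing circle.
r = √(67.25) ≈ 8.201.

8.201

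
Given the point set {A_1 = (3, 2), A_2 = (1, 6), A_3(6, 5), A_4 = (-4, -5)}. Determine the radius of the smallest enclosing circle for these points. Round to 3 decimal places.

The minimum enclosing circle of a finite set is fixed by two of the points (as a diameter) or three (as a circumcircle).
The farthest pair is A_3–A_4 with squared distance 200. The circle on this segment as diameter has centre (1, 0) and r² = 200/4 = 50.
Check A_1: distance² to centre = 8 ≤ 50, so it lies inside.
All remaining points lie in this disk, and no smaller disk contains both endpoints, so this is the minimum enclosing circle.
r = √50 ≈ 7.071.

7.071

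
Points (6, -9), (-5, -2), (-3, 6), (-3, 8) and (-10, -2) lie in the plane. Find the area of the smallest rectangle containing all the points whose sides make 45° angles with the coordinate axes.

221

In coordinates u = x + y, v = x − y the rectangle is axis-aligned; the map (x,y)→(u,v) scales areas by 2.
u-values: -3, -7, 3, 5, -12; range = 5 − (-12) = 17.
v-values: 15, -3, -9, -11, -8; range = 15 − (-11) = 26.
Area = (17 × 26) / 2 = 221.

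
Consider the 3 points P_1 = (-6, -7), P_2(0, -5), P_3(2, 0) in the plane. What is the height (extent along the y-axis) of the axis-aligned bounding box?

max y = 0, min y = -7, so height = 7.

7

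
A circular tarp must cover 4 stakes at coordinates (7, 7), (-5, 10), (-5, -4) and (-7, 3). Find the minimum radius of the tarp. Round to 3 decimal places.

8.390

The minimum enclosing circle of a finite set is fixed by two of the points (as a diameter) or three (as a circumcircle).
The minimum enclosing circle is determined by three boundary points: (7, 7), (-5, 10), (-5, -4).
Their circumcentre is (-0.375, 3) with r² = 70.390625.
The farthest remaining point (-7, 3) is at distance² 43.890625 ≤ 70.390625.
r = √(70.390625) ≈ 8.390.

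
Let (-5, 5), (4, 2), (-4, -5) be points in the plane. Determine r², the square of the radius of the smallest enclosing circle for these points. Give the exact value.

57065/1682

Call the three points A, B, C in the order given.
Side lengths²: AB² = 90, AC² = 101, BC² = 113.
Since BC² = 113 < 101 + 90 = 191, the triangle is acute, so the smallest enclosing circle is the circumcircle.
Circumcentre = (-91/58, 17/58), r² = 57065/1682.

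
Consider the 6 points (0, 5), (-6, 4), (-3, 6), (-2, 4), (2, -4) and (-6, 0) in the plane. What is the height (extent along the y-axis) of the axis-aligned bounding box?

10

max y = 6, min y = -4, so height = 10.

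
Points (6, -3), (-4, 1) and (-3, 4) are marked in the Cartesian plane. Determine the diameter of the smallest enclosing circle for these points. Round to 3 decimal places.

Call the three points A, B, C in the order given.
Side lengths²: AB² = 116, AC² = 130, BC² = 10.
Since AC² = 130 ≥ 116 + 10 = 126, the angle opposite AC is not acute, so the smallest enclosing circle has AC as diameter.
Centre = midpoint of AC = (1.5, 0.5), r² = 130/4 = 32.5.
Diameter = 2r = 2√(32.5) ≈ 11.402.

11.402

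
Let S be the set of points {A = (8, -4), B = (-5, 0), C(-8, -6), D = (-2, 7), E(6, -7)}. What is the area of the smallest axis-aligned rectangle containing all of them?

x ranges over [-8, 8], width 16.
y ranges over [-7, 7], height 14.
Area = 16 × 14 = 224.

224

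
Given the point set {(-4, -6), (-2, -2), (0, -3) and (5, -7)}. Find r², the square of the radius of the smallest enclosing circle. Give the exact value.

7585/361

The minimum enclosing circle of a finite set is fixed by two of the points (as a diameter) or three (as a circumcircle).
The minimum enclosing circle is determined by three boundary points: (-4, -6), (-2, -2), (5, -7).
Their circumcentre is (11/19, -110/19) with r² = 7585/361.
The farthest remaining point (0, -3) is at distance² 2930/361 ≤ 7585/361.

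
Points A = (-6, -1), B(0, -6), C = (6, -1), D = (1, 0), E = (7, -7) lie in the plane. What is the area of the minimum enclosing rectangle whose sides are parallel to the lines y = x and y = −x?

In coordinates u = x + y, v = x − y the rectangle is axis-aligned; the map (x,y)→(u,v) scales areas by 2.
u-values: -7, -6, 5, 1, 0; range = 5 − (-7) = 12.
v-values: -5, 6, 7, 1, 14; range = 14 − (-5) = 19.
Area = (12 × 19) / 2 = 114.

114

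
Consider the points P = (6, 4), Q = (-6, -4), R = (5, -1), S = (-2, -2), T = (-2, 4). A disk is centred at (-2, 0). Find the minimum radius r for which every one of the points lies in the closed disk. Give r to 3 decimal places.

The required radius is the distance from (-2, 0) to the farthest point.
Squared distances: 80, 32, 50, 4, 16.
Maximum is 80, attained at P.
r = √80 ≈ 8.944.

8.944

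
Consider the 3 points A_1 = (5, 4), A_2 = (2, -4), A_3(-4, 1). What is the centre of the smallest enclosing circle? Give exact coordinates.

Side lengths²: A_1A_2² = 73, A_1A_3² = 90, A_2A_3² = 61.
Since A_1A_3² = 90 < 73 + 61 = 134, the triangle is acute, so the smallest enclosing circle is the circumcircle.
Circumcentre = (43/42, 13/14), r² = 22265/882.
Centre = (43/42, 13/14).

(43/42, 13/14)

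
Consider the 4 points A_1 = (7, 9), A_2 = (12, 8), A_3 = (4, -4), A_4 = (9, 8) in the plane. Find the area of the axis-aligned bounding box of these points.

104

x ranges over [4, 12], width 8.
y ranges over [-4, 9], height 13.
Area = 8 × 13 = 104.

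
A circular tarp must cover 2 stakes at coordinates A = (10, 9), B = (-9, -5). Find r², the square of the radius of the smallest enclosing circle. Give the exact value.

139.25

The smallest circle enclosing two points has them as diameter endpoints.
Centre = midpoint = (0.5, 2); r² = |AB|²/4 = 557/4 = 139.25.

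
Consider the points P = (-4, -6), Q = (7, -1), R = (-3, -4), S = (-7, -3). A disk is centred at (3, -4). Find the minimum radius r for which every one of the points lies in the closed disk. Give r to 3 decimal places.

10.050

The required radius is the distance from (3, -4) to the farthest point.
Squared distances: 53, 25, 36, 101.
Maximum is 101, attained at S.
r = √101 ≈ 10.050.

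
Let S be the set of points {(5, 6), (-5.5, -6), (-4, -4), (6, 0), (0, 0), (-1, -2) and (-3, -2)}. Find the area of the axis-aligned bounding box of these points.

x ranges over [-5.5, 6], width 11.5.
y ranges over [-6, 6], height 12.
Area = 11.5 × 12 = 138.

138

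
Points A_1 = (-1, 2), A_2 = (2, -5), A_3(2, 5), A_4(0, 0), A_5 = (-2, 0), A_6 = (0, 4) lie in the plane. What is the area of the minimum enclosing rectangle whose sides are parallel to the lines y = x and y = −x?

55

In coordinates u = x + y, v = x − y the rectangle is axis-aligned; the map (x,y)→(u,v) scales areas by 2.
u-values: 1, -3, 7, 0, -2, 4; range = 7 − (-3) = 10.
v-values: -3, 7, -3, 0, -2, -4; range = 7 − (-4) = 11.
Area = (10 × 11) / 2 = 55.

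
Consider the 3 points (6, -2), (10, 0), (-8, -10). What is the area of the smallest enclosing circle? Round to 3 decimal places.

333.009

Call the three points A, B, C in the order given.
Side lengths²: AB² = 20, AC² = 260, BC² = 424.
Since BC² = 424 ≥ 260 + 20 = 280, the angle opposite BC is not acute, so the smallest enclosing circle has BC as diameter.
Centre = midpoint of BC = (1, -5), r² = 424/4 = 106.
Area = π·r² = π·106 ≈ 333.009.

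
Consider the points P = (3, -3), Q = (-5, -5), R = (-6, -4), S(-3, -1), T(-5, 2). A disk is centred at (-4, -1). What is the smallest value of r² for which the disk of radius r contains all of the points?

The required radius is the distance from (-4, -1) to the farthest point.
Squared distances: 53, 17, 13, 1, 10.
Maximum is 53, attained at P.

53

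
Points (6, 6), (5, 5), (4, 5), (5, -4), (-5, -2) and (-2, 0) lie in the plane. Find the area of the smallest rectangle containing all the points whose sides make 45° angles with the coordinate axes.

114

In coordinates u = x + y, v = x − y the rectangle is axis-aligned; the map (x,y)→(u,v) scales areas by 2.
u-values: 12, 10, 9, 1, -7, -2; range = 12 − (-7) = 19.
v-values: 0, 0, -1, 9, -3, -2; range = 9 − (-3) = 12.
Area = (19 × 12) / 2 = 114.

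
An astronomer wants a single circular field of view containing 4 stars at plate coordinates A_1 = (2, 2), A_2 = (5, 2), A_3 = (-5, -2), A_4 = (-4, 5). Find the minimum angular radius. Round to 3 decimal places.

The minimum enclosing circle of a finite set is fixed by two of the points (as a diameter) or three (as a circumcircle).
The minimum enclosing circle is determined by three boundary points: A_2, A_3, A_4.
Their circumcentre is (-4/11, 10/11) with r² = 3625/121.
The farthest remaining point A_1 is at distance² 820/121 ≤ 3625/121.
r = √(3625/121) ≈ 5.473.

5.473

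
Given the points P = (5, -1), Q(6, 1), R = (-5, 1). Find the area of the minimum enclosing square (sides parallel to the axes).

The bounding box has width 11 and height 2.
An axis-aligned square enclosing the set must have side ≥ max(width, height).
So the minimum side is max(11, 2) = 11.
Area = 11² = 121.

121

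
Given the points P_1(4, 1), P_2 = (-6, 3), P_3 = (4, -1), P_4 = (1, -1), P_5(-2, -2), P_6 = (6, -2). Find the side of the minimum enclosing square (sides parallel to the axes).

12

The bounding box has width 12 and height 5.
An axis-aligned square enclosing the set must have side ≥ max(width, height).
So the minimum side is max(12, 5) = 12.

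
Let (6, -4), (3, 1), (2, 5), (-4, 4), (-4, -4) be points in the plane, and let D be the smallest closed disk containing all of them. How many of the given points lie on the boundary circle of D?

The farthest pair is (6, -4)–(-4, 4) with squared distance 164. The circle on this segment as diameter has centre (1, 0) and r² = 164/4 = 41.
Check (3, 1): distance² to centre = 5 ≤ 41, so it lies inside.
All remaining points lie in this disk, and no smaller disk contains both endpoints, so this is the minimum enclosing circle.
The points at distance exactly r from the centre are (6, -4), (-4, 4), (-4, -4) — 3 points.

3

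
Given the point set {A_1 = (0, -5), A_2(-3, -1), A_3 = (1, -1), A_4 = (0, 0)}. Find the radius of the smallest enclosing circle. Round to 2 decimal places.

By Welzl's lemma the MEC is supported by two points (diametrically opposite) or three points (on a circumcircle).
The minimum enclosing circle is determined by three boundary points: A_1, A_2, A_4.
Their circumcentre is (-5/6, -2.5) with r² = 125/18.
The farthest remaining point A_3 is at distance² 101/18 ≤ 125/18.
r = √(125/18) ≈ 2.64.

2.64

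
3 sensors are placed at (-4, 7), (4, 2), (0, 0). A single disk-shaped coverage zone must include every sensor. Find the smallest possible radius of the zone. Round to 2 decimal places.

Call the three points A, B, C in the order given.
Side lengths²: AB² = 89, AC² = 65, BC² = 20.
Since AB² = 89 ≥ 65 + 20 = 85, the angle opposite AB is not acute, so the smallest enclosing circle has AB as diameter.
Centre = midpoint of AB = (0, 4.5), r² = 89/4 = 22.25.
r = √(22.25) ≈ 4.72.

4.72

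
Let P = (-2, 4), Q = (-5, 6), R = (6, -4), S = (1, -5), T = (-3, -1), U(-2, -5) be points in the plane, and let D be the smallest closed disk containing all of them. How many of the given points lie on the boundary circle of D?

The minimum enclosing circle of a finite set is fixed by two of the points (as a diameter) or three (as a circumcircle).
The farthest pair is Q–R with squared distance 221. The circle on this segment as diameter has centre (0.5, 1) and r² = 221/4 = 55.25.
Check P: distance² to centre = 15.25 ≤ 55.25, so it lies inside.
All remaining points lie in this disk, and no smaller disk contains both endpoints, so this is the minimum enclosing circle.
The points at distance exactly r from the centre are Q, R — 2 points.

2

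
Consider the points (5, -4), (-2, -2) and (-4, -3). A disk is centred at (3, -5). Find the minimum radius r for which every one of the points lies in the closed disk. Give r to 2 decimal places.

7.28

The required radius is the distance from (3, -5) to the farthest point.
Squared distances: 5, 34, 53.
Maximum is 53, attained at (-4, -3).
r = √53 ≈ 7.28.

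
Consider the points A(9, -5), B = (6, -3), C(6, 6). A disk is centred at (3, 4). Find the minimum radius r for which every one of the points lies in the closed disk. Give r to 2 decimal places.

The required radius is the distance from (3, 4) to the farthest point.
Squared distances: 117, 58, 13.
Maximum is 117, attained at A.
r = √117 ≈ 10.82.

10.82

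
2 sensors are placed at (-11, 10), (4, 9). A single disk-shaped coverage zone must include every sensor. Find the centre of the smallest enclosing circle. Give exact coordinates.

The smallest circle enclosing two points has them as diameter endpoints.
Centre = midpoint = (-3.5, 9.5); r² = |(-11, 10)−(4, 9)|²/4 = 226/4 = 56.5.
Centre = (-3.5, 9.5).

(-3.5, 9.5)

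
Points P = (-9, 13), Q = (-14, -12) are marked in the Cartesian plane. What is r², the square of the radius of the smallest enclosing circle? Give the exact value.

The smallest circle enclosing two points has them as diameter endpoints.
Centre = midpoint = (-11.5, 0.5); r² = |PQ|²/4 = 650/4 = 162.5.

162.5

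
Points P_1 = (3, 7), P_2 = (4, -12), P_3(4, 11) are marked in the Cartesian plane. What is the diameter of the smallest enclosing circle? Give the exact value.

Side lengths²: P_1P_2² = 362, P_1P_3² = 17, P_2P_3² = 529.
Since P_2P_3² = 529 ≥ 362 + 17 = 379, the angle opposite P_2P_3 is not acute, so the smallest enclosing circle has P_2P_3 as diameter.
Centre = midpoint of P_2P_3 = (4, -0.5), r² = 529/4 = 132.25.
Diameter = 2r = 2√(132.25) = 23.

23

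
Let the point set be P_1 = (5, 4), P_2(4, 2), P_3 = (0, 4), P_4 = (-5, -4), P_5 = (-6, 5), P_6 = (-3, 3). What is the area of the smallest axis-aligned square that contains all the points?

The bounding box has width 11 and height 9.
An axis-aligned square enclosing the set must have side ≥ max(width, height).
So the minimum side is max(11, 9) = 11.
Area = 11² = 121.

121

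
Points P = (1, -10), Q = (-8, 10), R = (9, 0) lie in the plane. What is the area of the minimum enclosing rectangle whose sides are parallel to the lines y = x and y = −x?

261

In coordinates u = x + y, v = x − y the rectangle is axis-aligned; the map (x,y)→(u,v) scales areas by 2.
u-values: -9, 2, 9; range = 9 − (-9) = 18.
v-values: 11, -18, 9; range = 11 − (-18) = 29.
Area = (18 × 29) / 2 = 261.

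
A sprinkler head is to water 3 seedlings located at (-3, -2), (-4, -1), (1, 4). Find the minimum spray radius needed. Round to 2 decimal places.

3.61

Call the three points A, B, C in the order given.
Side lengths²: AB² = 2, AC² = 52, BC² = 50.
Since AC² = 52 ≥ 50 + 2 = 52, the angle opposite AC is not acute, so the smallest enclosing circle has AC as diameter.
Centre = midpoint of AC = (-1, 1), r² = 52/4 = 13.
r = √13 ≈ 3.61.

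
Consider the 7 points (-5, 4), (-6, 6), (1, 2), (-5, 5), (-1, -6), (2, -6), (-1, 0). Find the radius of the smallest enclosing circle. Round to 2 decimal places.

A smallest enclosing disk is always determined by at most three of the input points on its boundary.
The farthest pair is (-6, 6)–(2, -6) with squared distance 208. The circle on this segment as diameter has centre (-2, 0) and r² = 208/4 = 52.
Check (-5, 4): distance² to centre = 25 ≤ 52, so it lies inside.
All remaining points lie in this disk, and no smaller disk contains both endpoints, so this is the minimum enclosing circle.
r = √52 ≈ 7.21.

7.21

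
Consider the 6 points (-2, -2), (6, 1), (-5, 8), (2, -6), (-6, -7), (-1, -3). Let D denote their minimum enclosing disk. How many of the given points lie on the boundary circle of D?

The minimum enclosing circle of a finite set is fixed by two of the points (as a diameter) or three (as a circumcircle).
The minimum enclosing circle is determined by three boundary points: (6, 1), (-5, 8), (-6, -7).
Their circumcentre is (-94/43, 12/43) with r² = 124865/1849.
The farthest remaining point (2, -6) is at distance² 105300/1849 ≤ 124865/1849.
The points at distance exactly r from the centre are (6, 1), (-5, 8), (-6, -7) — 3 points.

3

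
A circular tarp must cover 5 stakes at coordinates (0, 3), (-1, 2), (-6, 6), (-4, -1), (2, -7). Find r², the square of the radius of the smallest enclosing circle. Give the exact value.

The minimum enclosing circle of a finite set is fixed by two of the points (as a diameter) or three (as a circumcircle).
The farthest pair is (-6, 6)–(2, -7) with squared distance 233. The circle on this segment as diameter has centre (-2, -0.5) and r² = 233/4 = 58.25.
Check (0, 3): distance² to centre = 16.25 ≤ 58.25, so it lies inside.
All remaining points lie in this disk, and no smaller disk contains both endpoints, so this is the minimum enclosing circle.

58.25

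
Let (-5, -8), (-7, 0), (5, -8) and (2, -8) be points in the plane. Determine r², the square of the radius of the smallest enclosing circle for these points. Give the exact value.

By Welzl's lemma the MEC is supported by two points (diametrically opposite) or three points (on a circumcircle).
The farthest pair is (-7, 0)–(5, -8) with squared distance 208. The circle on this segment as diameter has centre (-1, -4) and r² = 208/4 = 52.
Check (-5, -8): distance² to centre = 32 ≤ 52, so it lies inside.
All remaining points lie in this disk, and no smaller disk contains both endpoints, so this is the minimum enclosing circle.

52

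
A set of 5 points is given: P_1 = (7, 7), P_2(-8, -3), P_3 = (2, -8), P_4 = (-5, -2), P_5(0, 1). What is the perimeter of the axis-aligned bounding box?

Width = max x − min x = 7 − (-8) = 15.
Height = max y − min y = 7 − (-8) = 15.
Perimeter = 2(15 + 15) = 60.

60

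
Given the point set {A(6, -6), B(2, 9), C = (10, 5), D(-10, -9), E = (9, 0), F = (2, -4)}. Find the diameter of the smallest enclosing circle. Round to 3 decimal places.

24.413

The farthest pair is C–D with squared distance 596. The circle on this segment as diameter has centre (0, -2) and r² = 596/4 = 149.
Check A: distance² to centre = 52 ≤ 149, so it lies inside.
All remaining points lie in this disk, and no smaller disk contains both endpoints, so this is the minimum enclosing circle.
Diameter = 2r = 2√149 ≈ 24.413.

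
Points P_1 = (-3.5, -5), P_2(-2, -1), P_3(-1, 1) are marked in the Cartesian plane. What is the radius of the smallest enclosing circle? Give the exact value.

3.25

Side lengths²: P_1P_2² = 18.25, P_1P_3² = 42.25, P_2P_3² = 5.
Since P_1P_3² = 42.25 ≥ 18.25 + 5 = 23.25, the angle opposite P_1P_3 is not acute, so the smallest enclosing circle has P_1P_3 as diameter.
Centre = midpoint of P_1P_3 = (-2.25, -2), r² = 42.25/4 = 10.5625.
r = √(10.5625) = 3.25.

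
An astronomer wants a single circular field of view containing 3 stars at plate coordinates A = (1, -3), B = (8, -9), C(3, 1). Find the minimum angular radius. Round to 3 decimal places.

Side lengths²: AB² = 85, AC² = 20, BC² = 125.
Since BC² = 125 ≥ 85 + 20 = 105, the angle opposite BC is not acute, so the smallest enclosing circle has BC as diameter.
Centre = midpoint of BC = (5.5, -4), r² = 125/4 = 31.25.
r = √(31.25) ≈ 5.590.

5.590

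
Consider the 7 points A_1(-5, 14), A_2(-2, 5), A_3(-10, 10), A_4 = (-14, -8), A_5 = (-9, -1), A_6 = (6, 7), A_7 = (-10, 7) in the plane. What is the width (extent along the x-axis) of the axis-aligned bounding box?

20

max x = 6, min x = -14, so width = 20.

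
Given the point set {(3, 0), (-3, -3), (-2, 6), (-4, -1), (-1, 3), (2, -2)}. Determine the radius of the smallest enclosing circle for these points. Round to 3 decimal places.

4.693

By Welzl's lemma the MEC is supported by two points (diametrically opposite) or three points (on a circumcircle).
The minimum enclosing circle is determined by three boundary points: (-3, -3), (-2, 6), (2, -2).
Their circumcentre is (-14/11, 15/11) with r² = 2665/121.
The farthest remaining point (3, 0) is at distance² 2434/121 ≤ 2665/121.
r = √(2665/121) ≈ 4.693.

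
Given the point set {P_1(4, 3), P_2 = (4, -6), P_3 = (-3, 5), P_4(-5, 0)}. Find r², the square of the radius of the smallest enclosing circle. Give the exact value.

A smallest enclosing disk is always determined by at most three of the input points on its boundary.
The farthest pair is P_2–P_3 with squared distance 170. The circle on this segment as diameter has centre (0.5, -0.5) and r² = 170/4 = 42.5.
Check P_1: distance² to centre = 24.5 ≤ 42.5, so it lies inside.
All remaining points lie in this disk, and no smaller disk contains both endpoints, so this is the minimum enclosing circle.

42.5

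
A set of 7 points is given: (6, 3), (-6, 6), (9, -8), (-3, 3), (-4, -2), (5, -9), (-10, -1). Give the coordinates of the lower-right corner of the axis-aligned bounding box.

(9, -9)

x-range [-10, 9], y-range [-9, 6].
The lower-right corner is (9, -9).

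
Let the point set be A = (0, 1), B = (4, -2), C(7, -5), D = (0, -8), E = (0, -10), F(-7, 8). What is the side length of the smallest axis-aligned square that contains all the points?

The bounding box has width 14 and height 18.
An axis-aligned square enclosing the set must have side ≥ max(width, height).
So the minimum side is max(14, 18) = 18.

18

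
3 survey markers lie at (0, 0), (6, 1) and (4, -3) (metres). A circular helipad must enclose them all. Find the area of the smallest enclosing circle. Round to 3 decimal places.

30.020

Call the three points A, B, C in the order given.
Side lengths²: AB² = 37, AC² = 25, BC² = 20.
Since AB² = 37 < 25 + 20 = 45, the triangle is acute, so the smallest enclosing circle is the circumcircle.
Circumcentre = (34/11, -1/22), r² = 4625/484.
Area = π·r² = π·4625/484 ≈ 30.020.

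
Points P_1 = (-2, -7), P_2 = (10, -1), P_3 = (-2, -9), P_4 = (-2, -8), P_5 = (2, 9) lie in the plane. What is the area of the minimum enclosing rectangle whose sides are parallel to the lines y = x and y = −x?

In coordinates u = x + y, v = x − y the rectangle is axis-aligned; the map (x,y)→(u,v) scales areas by 2.
u-values: -9, 9, -11, -10, 11; range = 11 − (-11) = 22.
v-values: 5, 11, 7, 6, -7; range = 11 − (-7) = 18.
Area = (22 × 18) / 2 = 198.

198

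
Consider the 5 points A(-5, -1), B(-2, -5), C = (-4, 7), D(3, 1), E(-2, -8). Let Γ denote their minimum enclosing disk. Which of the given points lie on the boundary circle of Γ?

The farthest pair is C–E with squared distance 229. The circle on this segment as diameter has centre (-3, -0.5) and r² = 229/4 = 57.25.
Check A: distance² to centre = 4.25 ≤ 57.25, so it lies inside.
All remaining points lie in this disk, and no smaller disk contains both endpoints, so this is the minimum enclosing circle.
The points at distance exactly r from the centre are C, E — 2 points.

C, E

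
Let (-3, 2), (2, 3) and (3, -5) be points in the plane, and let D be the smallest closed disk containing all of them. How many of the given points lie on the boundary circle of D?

3

Call the three points A, B, C in the order given.
Side lengths²: AB² = 26, AC² = 85, BC² = 65.
Since AC² = 85 < 65 + 26 = 91, the triangle is acute, so the smallest enclosing circle is the circumcircle.
Circumcentre = (21/82, -105/82), r² = 71825/3362.
The points at distance exactly r from the centre are (-3, 2), (2, 3), (3, -5) — 3 points.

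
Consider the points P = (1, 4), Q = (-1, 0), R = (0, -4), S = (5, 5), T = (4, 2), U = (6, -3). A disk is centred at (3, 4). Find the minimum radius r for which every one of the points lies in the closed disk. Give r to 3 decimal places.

8.544

The required radius is the distance from (3, 4) to the farthest point.
Squared distances: 4, 32, 73, 5, 5, 58.
Maximum is 73, attained at R.
r = √73 ≈ 8.544.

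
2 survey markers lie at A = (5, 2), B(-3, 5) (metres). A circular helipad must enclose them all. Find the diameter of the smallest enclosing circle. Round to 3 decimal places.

8.544

The smallest circle enclosing two points has them as diameter endpoints.
Centre = midpoint = (1, 3.5); r² = |AB|²/4 = 73/4 = 18.25.
Diameter = 2r = 2√(18.25) ≈ 8.544.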